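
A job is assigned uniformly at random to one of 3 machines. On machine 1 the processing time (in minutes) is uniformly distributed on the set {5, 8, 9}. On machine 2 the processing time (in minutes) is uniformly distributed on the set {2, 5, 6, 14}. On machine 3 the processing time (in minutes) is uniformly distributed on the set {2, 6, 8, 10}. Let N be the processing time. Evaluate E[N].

247/36

E[N | machine 1] = (5+8+9)/3 = 22/3.
E[N | machine 2] = (2+5+6+14)/4 = 27/4.
E[N | machine 3] = (2+6+8+10)/4 = 13/2.
E[N] = (1/3)·(22/3) + (1/3)·(27/4) + (1/3)·(13/2) = 247/36.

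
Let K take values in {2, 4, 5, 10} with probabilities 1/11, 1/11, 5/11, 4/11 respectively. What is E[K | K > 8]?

P(K > 8) = 4/11.
Σ over the event: 10·4/11 = 40/11.
E[K | K > 8] = (40/11) / (4/11) = 10.

10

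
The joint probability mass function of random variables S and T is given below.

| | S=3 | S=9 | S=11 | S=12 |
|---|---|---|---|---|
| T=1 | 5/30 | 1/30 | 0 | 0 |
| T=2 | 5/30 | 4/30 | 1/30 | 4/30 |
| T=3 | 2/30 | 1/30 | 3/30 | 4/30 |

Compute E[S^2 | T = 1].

P(T = 1) = 1/5.
Σ S^2·P over the event = 9·(5/30) + 81·(1/30) = 21/5.
E[S^2 | T = 1] = (21/5) / (1/5) = 21.

21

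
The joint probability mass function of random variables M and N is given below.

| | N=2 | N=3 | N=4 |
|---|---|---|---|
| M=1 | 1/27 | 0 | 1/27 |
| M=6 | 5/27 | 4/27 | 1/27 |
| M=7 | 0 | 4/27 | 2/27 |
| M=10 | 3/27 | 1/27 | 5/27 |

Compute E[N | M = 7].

10/3

P(M = 7) = 2/9.
Σ N·P over the event = 3·(4/27) + 4·(2/27) = 20/27.
E[N | M = 7] = (20/27) / (2/9) = 10/3.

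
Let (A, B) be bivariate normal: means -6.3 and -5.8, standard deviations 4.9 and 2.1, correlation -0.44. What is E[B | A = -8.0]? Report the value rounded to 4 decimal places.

E[B | A=x] = μ_B + ρ(σ_B/σ_A)(x − μ_A) for jointly normal variables.
E[B | A=-8.0] = -5.8 + (-0.44)·(2.1/4.9)·(-8.0 − (-6.3)) = -5.8 + (-0.18857)·(-1.7) = -5.4794.

-5.4794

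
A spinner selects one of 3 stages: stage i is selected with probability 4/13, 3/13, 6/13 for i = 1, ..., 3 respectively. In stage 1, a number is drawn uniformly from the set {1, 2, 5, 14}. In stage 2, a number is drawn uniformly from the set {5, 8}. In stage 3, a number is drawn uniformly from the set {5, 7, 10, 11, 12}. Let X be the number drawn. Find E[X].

E[X | stage 1] = (1+2+5+14)/4 = 11/2.
E[X | stage 2] = (5+8)/2 = 13/2.
E[X | stage 3] = (5+7+10+11+12)/5 = 9.
E[X] = (4/13)·(11/2) + (3/13)·(13/2) + (6/13)·(9) = 191/26.

191/26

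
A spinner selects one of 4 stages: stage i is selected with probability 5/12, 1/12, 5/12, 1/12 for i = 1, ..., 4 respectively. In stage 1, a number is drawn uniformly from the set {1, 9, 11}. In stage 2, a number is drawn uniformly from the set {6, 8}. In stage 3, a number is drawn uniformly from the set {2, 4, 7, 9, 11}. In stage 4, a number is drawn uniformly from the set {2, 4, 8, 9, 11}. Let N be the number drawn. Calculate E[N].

E[N | stage 1] = (1+9+11)/3 = 7.
E[N | stage 2] = (6+8)/2 = 7.
E[N | stage 3] = (2+4+7+9+11)/5 = 33/5.
E[N | stage 4] = (2+4+8+9+11)/5 = 34/5.
E[N] = (5/12)·(7) + (1/12)·(7) + (5/12)·(33/5) + (1/12)·(34/5) = 409/60.

409/60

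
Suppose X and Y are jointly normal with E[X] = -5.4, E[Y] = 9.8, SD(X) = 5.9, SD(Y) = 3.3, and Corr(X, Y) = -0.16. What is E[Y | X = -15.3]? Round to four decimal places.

10.6860

The regression of Y on X has slope ρ·σ_Y/σ_X and passes through (μ_X, μ_Y).
E[Y | X=-15.3] = 9.8 + (-0.16)·(3.3/5.9)·(-15.3 − (-5.4)) = 9.8 + (-0.089492)·(-9.9) = 10.6860.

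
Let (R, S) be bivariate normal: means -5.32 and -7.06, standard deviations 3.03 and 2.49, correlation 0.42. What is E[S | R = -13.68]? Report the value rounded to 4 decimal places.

-9.9454

For a bivariate normal, E[S | R=x] = μ_S + ρ·(σ_S/σ_R)·(x − μ_R).
E[S | R=-13.68] = -7.06 + (0.42)·(2.49/3.03)·(-13.68 − (-5.32)) = -7.06 + (0.345149)·(-8.36) = -9.9454.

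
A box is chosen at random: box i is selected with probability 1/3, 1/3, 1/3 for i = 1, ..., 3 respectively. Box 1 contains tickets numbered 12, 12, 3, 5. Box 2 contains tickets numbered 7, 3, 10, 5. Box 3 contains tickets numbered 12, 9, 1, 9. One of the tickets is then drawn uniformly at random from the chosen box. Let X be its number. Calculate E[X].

E[X | box 1] = (12+12+3+5)/4 = 8.
E[X | box 2] = (7+3+10+5)/4 = 25/4.
E[X | box 3] = (12+9+1+9)/4 = 31/4.
By the law of total expectation,
E[X] = (1/3)·(8) + (1/3)·(25/4) + (1/3)·(31/4) = 22/3.

22/3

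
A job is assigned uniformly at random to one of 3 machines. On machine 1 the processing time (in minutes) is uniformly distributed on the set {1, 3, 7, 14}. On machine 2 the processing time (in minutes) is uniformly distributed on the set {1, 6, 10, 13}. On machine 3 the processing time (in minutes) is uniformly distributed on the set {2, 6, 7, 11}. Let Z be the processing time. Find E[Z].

27/4

E[Z | machine 1] = (1+3+7+14)/4 = 25/4.
E[Z | machine 2] = (1+6+10+13)/4 = 15/2.
E[Z | machine 3] = (2+6+7+11)/4 = 13/2.
By the law of total expectation,
E[Z] = (1/3)·(25/4) + (1/3)·(15/2) + (1/3)·(13/2) = 27/4.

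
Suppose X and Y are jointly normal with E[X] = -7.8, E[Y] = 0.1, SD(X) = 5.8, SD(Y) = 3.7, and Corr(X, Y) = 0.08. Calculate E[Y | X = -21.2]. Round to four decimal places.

For a bivariate normal, E[Y | X=x] = μ_Y + ρ·(σ_Y/σ_X)·(x − μ_X).
E[Y | X=-21.2] = 0.1 + (0.08)·(3.7/5.8)·(-21.2 − (-7.8)) = 0.1 + (0.051034)·(-13.4) = -0.5839.

-0.5839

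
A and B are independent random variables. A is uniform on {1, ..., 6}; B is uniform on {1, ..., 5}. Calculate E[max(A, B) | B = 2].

11/3

P(B = 2) = 1/5.
Summing max(A,B)·P(x,y) over outcomes with B = 2 gives 11/15.
E[max(A, B) | B = 2] = (11/15) / (1/5) = 11/3.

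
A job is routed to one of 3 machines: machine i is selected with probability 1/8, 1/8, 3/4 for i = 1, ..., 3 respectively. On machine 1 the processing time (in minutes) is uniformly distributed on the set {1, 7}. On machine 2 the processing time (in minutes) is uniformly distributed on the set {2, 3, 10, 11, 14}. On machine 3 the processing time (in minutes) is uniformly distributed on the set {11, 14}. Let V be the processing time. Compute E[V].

87/8

E[V | machine 1] = (1+7)/2 = 4.
E[V | machine 2] = (2+3+10+11+14)/5 = 8.
E[V | machine 3] = (11+14)/2 = 25/2.
E[V] = (1/8)·(4) + (1/8)·(8) + (3/4)·(25/2) = 87/8.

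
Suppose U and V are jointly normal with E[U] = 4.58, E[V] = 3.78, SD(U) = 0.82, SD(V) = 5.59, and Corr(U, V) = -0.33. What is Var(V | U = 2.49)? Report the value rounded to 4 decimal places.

Var(V | U=x) = (1 − ρ²)·σ_V².
Var(V | U=2.49) = (5.59)²·(1 − (-0.33)²) = 31.2481·0.8911 = 27.8452.

27.8452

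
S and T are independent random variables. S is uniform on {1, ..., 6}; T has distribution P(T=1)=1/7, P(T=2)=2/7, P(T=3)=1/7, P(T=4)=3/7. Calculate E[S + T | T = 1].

9/2

P(T = 1) = 1/7.
Summing (S+T)·P(x,y) over outcomes with T = 1 gives 9/14.
E[S + T | T = 1] = (9/14) / (1/7) = 9/2.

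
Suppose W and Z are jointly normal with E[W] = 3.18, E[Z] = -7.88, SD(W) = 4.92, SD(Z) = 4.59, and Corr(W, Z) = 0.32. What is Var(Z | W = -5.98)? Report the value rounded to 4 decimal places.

For a bivariate normal, Var(Z | W=x) = σ_Z²(1 − ρ²).
Var(Z | W=-5.98) = (4.59)²·(1 − (0.32)²) = 21.0681·0.8976 = 18.9107.

18.9107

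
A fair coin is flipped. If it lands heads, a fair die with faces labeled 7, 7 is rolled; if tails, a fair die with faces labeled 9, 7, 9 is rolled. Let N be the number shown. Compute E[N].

E[N | heads] = (7+7)/2 = 7.
E[N | tails] = (9+7+9)/3 = 25/3.
E[N] = (1/2)·(7) + (1/2)·(25/3) = 23/3.

23/3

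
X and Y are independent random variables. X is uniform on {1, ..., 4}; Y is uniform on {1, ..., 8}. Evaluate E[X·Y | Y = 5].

25/2

P(Y = 5) = 1/8.
Summing XY·P(x,y) over outcomes with Y = 5 gives 25/16.
E[X·Y | Y = 5] = (25/16) / (1/8) = 25/2.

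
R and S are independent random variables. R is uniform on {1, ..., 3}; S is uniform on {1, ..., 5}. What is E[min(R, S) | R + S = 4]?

4/3

Outcomes with R + S = 4: (1,3), (2,2), (3,1), each with probability 1/15.
E[min(R, S) | R + S = 4] = (1 + 2 + 1) / 3 = 4/3.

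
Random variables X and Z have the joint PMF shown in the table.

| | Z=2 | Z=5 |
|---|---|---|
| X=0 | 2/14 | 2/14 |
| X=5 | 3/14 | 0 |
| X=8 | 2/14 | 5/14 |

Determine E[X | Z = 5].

P(Z = 5) = 1/2.
Σ X·P over the event = 0·(2/14) + 8·(5/14) = 20/7.
E[X | Z = 5] = (20/7) / (1/2) = 40/7.

40/7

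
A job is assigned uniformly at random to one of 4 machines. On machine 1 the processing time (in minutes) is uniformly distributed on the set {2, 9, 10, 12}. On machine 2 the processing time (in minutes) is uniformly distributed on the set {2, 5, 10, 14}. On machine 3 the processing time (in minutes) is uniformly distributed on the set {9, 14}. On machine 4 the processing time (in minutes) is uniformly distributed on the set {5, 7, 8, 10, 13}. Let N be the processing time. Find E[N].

E[N | machine 1] = (2+9+10+12)/4 = 33/4.
E[N | machine 2] = (2+5+10+14)/4 = 31/4.
E[N | machine 3] = (9+14)/2 = 23/2.
E[N | machine 4] = (5+7+8+10+13)/5 = 43/5.
E[N] = (1/4)·(33/4) + (1/4)·(31/4) + (1/4)·(23/2) + (1/4)·(43/5) = 361/40.

361/40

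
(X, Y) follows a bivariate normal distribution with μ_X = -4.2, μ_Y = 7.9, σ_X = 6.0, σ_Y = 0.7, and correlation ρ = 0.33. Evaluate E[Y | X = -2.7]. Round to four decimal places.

7.9578

For a bivariate normal, E[Y | X=x] = μ_Y + ρ·(σ_Y/σ_X)·(x − μ_X).
E[Y | X=-2.7] = 7.9 + (0.33)·(0.7/6.0)·(-2.7 − (-4.2)) = 7.9 + (0.0385)·(1.5) = 7.9578.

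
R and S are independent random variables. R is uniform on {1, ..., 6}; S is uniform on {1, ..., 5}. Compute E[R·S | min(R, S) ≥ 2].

14

P(min(R, S) ≥ 2) = 2/3.
Summing RS·P(x,y) over outcomes with min(R, S) ≥ 2 gives 28/3.
E[R·S | min(R, S) ≥ 2] = (28/3) / (2/3) = 14.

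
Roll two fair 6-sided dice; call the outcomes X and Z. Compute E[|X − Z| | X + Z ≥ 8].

26/15

P(X + Z ≥ 8) = 5/12.
Summing |X−Z|·P(x,y) over outcomes with X + Z ≥ 8 gives 13/18.
E[|X − Z| | X + Z ≥ 8] = (13/18) / (5/12) = 26/15.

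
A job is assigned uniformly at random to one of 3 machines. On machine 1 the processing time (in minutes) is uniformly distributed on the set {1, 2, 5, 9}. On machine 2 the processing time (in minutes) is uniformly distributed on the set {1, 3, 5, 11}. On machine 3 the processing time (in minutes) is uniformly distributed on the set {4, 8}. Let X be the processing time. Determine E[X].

61/12

E[X | machine 1] = (1+2+5+9)/4 = 17/4.
E[X | machine 2] = (1+3+5+11)/4 = 5.
E[X | machine 3] = (4+8)/2 = 6.
E[X] = (1/3)·(17/4) + (1/3)·(5) + (1/3)·(6) = 61/12.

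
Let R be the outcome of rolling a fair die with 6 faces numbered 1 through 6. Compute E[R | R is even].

Given R is even, R is equally likely to be any of {2, 4, 6}.
E[R | R is even] = (2 + 4 + 6) / 3 = 4.

4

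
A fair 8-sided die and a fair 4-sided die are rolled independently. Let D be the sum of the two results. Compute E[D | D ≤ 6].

P(D ≤ 6) = 7/16.
Σ over the event: 2·1/32 + 3·1/16 + 4·3/32 + 5·1/8 + 6·1/8 = 2.
E[D | D ≤ 6] = (2) / (7/16) = 32/7.

32/7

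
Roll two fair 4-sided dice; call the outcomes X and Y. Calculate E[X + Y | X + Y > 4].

6

P(X + Y > 4) = 5/8.
Summing (X+Y)·P(x,y) over outcomes with X + Y > 4 gives 15/4.
E[X + Y | X + Y > 4] = (15/4) / (5/8) = 6.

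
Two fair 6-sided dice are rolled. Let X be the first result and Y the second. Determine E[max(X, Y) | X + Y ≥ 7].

113/21

P(X + Y ≥ 7) = 7/12.
Summing max(X,Y)·P(x,y) over outcomes with X + Y ≥ 7 gives 113/36.
E[max(X, Y) | X + Y ≥ 7] = (113/36) / (7/12) = 113/21.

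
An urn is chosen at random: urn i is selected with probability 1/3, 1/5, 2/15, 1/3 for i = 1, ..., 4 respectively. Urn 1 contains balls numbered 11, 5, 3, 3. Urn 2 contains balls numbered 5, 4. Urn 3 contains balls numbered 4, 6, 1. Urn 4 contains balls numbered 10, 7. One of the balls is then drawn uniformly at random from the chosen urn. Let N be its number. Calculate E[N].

E[N | urn 1] = (11+5+3+3)/4 = 11/2.
E[N | urn 2] = (5+4)/2 = 9/2.
E[N | urn 3] = (4+6+1)/3 = 11/3.
E[N | urn 4] = (10+7)/2 = 17/2.
By the law of total expectation,
E[N] = (1/3)·(11/2) + (1/5)·(9/2) + (2/15)·(11/3) + (1/3)·(17/2) = 109/18.

109/18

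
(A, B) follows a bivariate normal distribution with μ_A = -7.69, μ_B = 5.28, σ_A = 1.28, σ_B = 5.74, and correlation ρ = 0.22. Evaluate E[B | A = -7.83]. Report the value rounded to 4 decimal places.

5.1419

The regression of B on A has slope ρ·σ_B/σ_A and passes through (μ_A, μ_B).
E[B | A=-7.83] = 5.28 + (0.22)·(5.74/1.28)·(-7.83 − (-7.69)) = 5.28 + (0.98656)·(-0.14) = 5.1419.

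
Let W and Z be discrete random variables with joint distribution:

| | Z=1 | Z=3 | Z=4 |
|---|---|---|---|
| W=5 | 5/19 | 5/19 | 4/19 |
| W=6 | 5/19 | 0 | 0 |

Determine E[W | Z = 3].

5

P(Z = 3) = 5/19.
Σ W·P over the event = 5·(5/19) = 25/19.
E[W | Z = 3] = (25/19) / (5/19) = 5.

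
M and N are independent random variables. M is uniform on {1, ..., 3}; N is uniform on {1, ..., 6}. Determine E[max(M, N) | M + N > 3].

P(M + N > 3) = 5/6.
Summing max(M,N)·P(x,y) over outcomes with M + N > 3 gives 31/9.
E[max(M, N) | M + N > 3] = (31/9) / (5/6) = 62/15.

62/15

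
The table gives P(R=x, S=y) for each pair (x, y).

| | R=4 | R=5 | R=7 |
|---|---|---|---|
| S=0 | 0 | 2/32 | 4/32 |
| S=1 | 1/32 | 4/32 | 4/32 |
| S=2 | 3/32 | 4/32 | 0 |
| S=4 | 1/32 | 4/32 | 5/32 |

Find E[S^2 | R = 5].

6

P(R = 5) = 7/16.
Summing S^2·P(R=x,S=y) over the conditioning event gives 21/8.
E[S^2 | R = 5] = (21/8) / (7/16) = 6.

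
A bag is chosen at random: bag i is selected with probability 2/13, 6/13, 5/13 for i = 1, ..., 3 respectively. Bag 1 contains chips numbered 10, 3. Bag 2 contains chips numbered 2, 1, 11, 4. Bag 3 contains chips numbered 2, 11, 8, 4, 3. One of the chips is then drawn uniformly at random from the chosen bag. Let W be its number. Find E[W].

E[W | bag 1] = (10+3)/2 = 13/2.
E[W | bag 2] = (2+1+11+4)/4 = 9/2.
E[W | bag 3] = (2+11+8+4+3)/5 = 28/5.
By the law of total expectation,
E[W] = (2/13)·(13/2) + (6/13)·(9/2) + (5/13)·(28/5) = 68/13.

68/13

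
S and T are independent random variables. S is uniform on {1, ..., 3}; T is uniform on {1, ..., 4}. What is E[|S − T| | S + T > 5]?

1

Outcomes with S + T > 5: (2,4), (3,3), (3,4), each with probability 1/12.
E[|S − T| | S + T > 5] = (2 + 0 + 1) / 3 = 1.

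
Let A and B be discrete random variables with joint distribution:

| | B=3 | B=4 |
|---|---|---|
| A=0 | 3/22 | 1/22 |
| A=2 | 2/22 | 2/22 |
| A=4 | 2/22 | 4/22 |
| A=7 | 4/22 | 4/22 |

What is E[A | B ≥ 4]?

P(B ≥ 4) = 1/2.
Σ A·P over the event = 0·(1/22) + 2·(2/22) + 4·(4/22) + 7·(4/22) = 24/11.
E[A | B ≥ 4] = (24/11) / (1/2) = 48/11.

48/11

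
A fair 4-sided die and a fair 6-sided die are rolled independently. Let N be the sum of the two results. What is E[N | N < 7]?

P(N < 7) = 7/12.
Σ over the event: 2·1/24 + 3·1/12 + 4·1/8 + 5·1/6 + 6·1/6 = 8/3.
E[N | N < 7] = (8/3) / (7/12) = 32/7.

32/7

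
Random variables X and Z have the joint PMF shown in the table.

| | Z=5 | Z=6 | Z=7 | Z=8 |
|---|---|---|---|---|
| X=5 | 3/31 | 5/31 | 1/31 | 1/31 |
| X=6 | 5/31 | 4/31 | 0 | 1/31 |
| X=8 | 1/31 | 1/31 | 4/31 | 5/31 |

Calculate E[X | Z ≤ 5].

53/9

P(Z ≤ 5) = 9/31.
Σ X·P over the event = 5·(3/31) + 6·(5/31) + 8·(1/31) = 53/31.
E[X | Z ≤ 5] = (53/31) / (9/31) = 53/9.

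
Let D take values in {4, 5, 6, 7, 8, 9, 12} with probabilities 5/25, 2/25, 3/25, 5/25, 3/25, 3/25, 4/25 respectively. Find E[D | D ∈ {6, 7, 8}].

P(D ∈ {6, 7, 8}) = 11/25.
Σ over the event: 6·3/25 + 7·1/5 + 8·3/25 = 77/25.
E[D | D ∈ {6, 7, 8}] = (77/25) / (11/25) = 7.

7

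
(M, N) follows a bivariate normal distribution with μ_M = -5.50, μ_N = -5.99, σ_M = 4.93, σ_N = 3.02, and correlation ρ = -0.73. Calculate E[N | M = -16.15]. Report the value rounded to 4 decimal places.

-1.2275

For a bivariate normal, E[N | M=x] = μ_N + ρ·(σ_N/σ_M)·(x − μ_M).
E[N | M=-16.15] = -5.99 + (-0.73)·(3.02/4.93)·(-16.15 − (-5.50)) = -5.99 + (-0.44718)·(-10.65) = -1.2275.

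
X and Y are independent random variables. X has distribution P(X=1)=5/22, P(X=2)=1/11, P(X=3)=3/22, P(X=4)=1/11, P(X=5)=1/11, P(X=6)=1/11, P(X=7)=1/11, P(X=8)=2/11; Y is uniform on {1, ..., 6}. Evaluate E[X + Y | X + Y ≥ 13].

67/5

P(X + Y ≥ 13) = 5/66.
Summing (X+Y)·P(x,y) over outcomes with X + Y ≥ 13 gives 67/66.
E[X + Y | X + Y ≥ 13] = (67/66) / (5/66) = 67/5.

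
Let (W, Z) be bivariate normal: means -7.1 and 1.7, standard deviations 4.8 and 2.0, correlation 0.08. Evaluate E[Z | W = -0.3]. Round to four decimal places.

E[Z | W=x] = μ_Z + ρ(σ_Z/σ_W)(x − μ_W) for jointly normal variables.
E[Z | W=-0.3] = 1.7 + (0.08)·(2.0/4.8)·(-0.3 − (-7.1)) = 1.7 + (0.033333)·(6.8) = 1.9267.

1.9267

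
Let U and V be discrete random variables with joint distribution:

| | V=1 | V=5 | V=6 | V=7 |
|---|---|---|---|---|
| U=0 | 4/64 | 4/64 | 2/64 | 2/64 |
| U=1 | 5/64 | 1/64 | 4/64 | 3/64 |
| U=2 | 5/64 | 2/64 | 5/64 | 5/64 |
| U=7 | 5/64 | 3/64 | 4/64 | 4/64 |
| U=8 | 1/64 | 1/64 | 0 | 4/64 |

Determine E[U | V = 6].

P(V = 6) = 15/64.
Σ U·P over the event = 0·(2/64) + 1·(4/64) + 2·(5/64) + 7·(4/64) = 21/32.
E[U | V = 6] = (21/32) / (15/64) = 14/5.

14/5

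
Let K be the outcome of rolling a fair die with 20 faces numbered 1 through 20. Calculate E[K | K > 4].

P(K > 4) = 4/5.
E[K | K > 4] = (10) / (4/5) = 25/2.

25/2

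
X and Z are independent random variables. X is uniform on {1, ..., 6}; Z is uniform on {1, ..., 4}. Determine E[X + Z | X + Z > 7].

Outcomes with X + Z > 7: (4,4), (5,3), (5,4), (6,2), (6,3), (6,4), each with probability 1/24.
E[X + Z | X + Z > 7] = (8 + 8 + 9 + 8 + 9 + 10) / 6 = 26/3.

26/3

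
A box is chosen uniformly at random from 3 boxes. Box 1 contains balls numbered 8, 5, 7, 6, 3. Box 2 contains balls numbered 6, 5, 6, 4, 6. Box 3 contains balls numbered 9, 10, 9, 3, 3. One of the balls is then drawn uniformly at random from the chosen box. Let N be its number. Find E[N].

E[N | box 1] = (8+5+7+6+3)/5 = 29/5.
E[N | box 2] = (6+5+6+4+6)/5 = 27/5.
E[N | box 3] = (9+10+9+3+3)/5 = 34/5.
E[N] = (1/3)·(29/5) + (1/3)·(27/5) + (1/3)·(34/5) = 6.

6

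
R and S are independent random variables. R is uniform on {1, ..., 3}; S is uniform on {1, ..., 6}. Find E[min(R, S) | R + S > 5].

20/9

Outcomes with R + S > 5: (1,5), (1,6), (2,4), (2,5), (2,6), (3,3), (3,4), (3,5), (3,6), each with probability 1/18.
E[min(R, S) | R + S > 5] = (1 + 1 + 2 + 2 + 2 + 3 + 3 + 3 + 3) / 9 = 20/9.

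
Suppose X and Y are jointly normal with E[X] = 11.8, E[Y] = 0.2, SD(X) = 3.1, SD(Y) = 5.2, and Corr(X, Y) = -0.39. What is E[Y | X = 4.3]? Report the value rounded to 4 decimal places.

For a bivariate normal, E[Y | X=x] = μ_Y + ρ·(σ_Y/σ_X)·(x − μ_X).
E[Y | X=4.3] = 0.2 + (-0.39)·(5.2/3.1)·(4.3 − (11.8)) = 0.2 + (-0.654194)·(-7.5) = 5.1065.

5.1065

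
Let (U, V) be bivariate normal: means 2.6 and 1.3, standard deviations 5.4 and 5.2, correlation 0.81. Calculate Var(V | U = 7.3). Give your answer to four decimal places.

For a bivariate normal, Var(V | U=x) = σ_V²(1 − ρ²).
Var(V | U=7.3) = (5.2)²·(1 − (0.81)²) = 27.04·0.3439 = 9.2991.

9.2991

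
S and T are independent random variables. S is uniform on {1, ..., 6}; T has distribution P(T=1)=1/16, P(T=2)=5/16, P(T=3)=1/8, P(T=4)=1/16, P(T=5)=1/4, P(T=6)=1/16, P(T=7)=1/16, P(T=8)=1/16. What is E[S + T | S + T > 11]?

P(S + T > 11) = 1/16.
Summing (S+T)·P(x,y) over outcomes with S + T > 11 gives 19/24.
E[S + T | S + T > 11] = (19/24) / (1/16) = 38/3.

38/3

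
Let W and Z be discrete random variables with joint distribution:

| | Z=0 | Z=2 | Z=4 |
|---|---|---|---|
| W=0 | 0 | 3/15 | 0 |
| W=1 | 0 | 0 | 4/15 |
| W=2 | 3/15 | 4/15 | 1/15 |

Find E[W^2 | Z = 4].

8/5

P(Z = 4) = 1/3.
Σ W^2·P over the event = 1·(4/15) + 4·(1/15) = 8/15.
E[W^2 | Z = 4] = (8/15) / (1/3) = 8/5.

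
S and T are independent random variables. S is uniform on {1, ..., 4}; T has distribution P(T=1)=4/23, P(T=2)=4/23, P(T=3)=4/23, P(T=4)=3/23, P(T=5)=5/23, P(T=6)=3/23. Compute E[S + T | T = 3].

11/2

P(T = 3) = 4/23.
Summing (S+T)·P(x,y) over outcomes with T = 3 gives 22/23.
E[S + T | T = 3] = (22/23) / (4/23) = 11/2.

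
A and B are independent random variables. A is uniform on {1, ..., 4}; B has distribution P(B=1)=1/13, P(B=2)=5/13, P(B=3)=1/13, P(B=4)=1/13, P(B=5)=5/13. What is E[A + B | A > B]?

37/7

P(A > B) = 7/26.
Summing (A+B)·P(x,y) over outcomes with A > B gives 37/26.
E[A + B | A > B] = (37/26) / (7/26) = 37/7.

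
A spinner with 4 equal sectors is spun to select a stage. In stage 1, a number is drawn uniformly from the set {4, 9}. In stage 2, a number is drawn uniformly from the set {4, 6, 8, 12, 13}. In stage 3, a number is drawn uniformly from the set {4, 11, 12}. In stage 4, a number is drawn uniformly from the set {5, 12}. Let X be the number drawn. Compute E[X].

163/20

E[X | stage 1] = (4+9)/2 = 13/2.
E[X | stage 2] = (4+6+8+12+13)/5 = 43/5.
E[X | stage 3] = (4+11+12)/3 = 9.
E[X | stage 4] = (5+12)/2 = 17/2.
By the law of total expectation,
E[X] = (1/4)·(13/2) + (1/4)·(43/5) + (1/4)·(9) + (1/4)·(17/2) = 163/20.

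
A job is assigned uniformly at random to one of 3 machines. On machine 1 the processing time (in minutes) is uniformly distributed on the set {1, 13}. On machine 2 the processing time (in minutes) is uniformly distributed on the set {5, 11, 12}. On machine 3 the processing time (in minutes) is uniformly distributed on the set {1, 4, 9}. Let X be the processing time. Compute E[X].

7

E[X | machine 1] = (1+13)/2 = 7.
E[X | machine 2] = (5+11+12)/3 = 28/3.
E[X | machine 3] = (1+4+9)/3 = 14/3.
By the law of total expectation,
E[X] = (1/3)·(7) + (1/3)·(28/3) + (1/3)·(14/3) = 7.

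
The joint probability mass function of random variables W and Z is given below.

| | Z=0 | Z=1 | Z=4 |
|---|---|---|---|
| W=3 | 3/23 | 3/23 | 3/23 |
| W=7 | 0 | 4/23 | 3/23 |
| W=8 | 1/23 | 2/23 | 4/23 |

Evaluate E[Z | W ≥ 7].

17/7

P(W ≥ 7) = 14/23.
Σ Z·P over the event = 1·(4/23) + 4·(3/23) + 0·(1/23) + 1·(2/23) + 4·(4/23) = 34/23.
E[Z | W ≥ 7] = (34/23) / (14/23) = 17/7.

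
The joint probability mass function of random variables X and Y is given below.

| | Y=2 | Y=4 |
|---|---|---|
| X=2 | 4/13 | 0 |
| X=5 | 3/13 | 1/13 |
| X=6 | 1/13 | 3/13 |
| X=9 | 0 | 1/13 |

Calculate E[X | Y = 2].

P(Y = 2) = 8/13.
Σ X·P over the event = 2·(4/13) + 5·(3/13) + 6·(1/13) = 29/13.
E[X | Y = 2] = (29/13) / (8/13) = 29/8.

29/8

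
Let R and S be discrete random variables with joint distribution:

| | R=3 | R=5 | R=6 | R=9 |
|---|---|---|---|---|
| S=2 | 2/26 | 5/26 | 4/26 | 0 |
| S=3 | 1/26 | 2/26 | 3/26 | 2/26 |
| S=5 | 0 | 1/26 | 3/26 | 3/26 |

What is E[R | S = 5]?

50/7

P(S = 5) = 7/26.
Σ R·P over the event = 5·(1/26) + 6·(3/26) + 9·(3/26) = 25/13.
E[R | S = 5] = (25/13) / (7/26) = 50/7.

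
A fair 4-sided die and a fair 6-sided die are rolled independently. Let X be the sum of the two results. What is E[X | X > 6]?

8

P(X > 6) = 5/12.
Σ over the event: 7·1/6 + 8·1/8 + 9·1/12 + 10·1/24 = 10/3.
E[X | X > 6] = (10/3) / (5/12) = 8.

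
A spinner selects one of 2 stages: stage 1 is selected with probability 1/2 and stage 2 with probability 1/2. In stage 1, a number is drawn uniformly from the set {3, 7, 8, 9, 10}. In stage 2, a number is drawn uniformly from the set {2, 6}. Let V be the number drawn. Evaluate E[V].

57/10

E[V | stage 1] = (3+7+8+9+10)/5 = 37/5.
E[V | stage 2] = (2+6)/2 = 4.
By the law of total expectation,
E[V] = (1/2)·(37/5) + (1/2)·(4) = 57/10.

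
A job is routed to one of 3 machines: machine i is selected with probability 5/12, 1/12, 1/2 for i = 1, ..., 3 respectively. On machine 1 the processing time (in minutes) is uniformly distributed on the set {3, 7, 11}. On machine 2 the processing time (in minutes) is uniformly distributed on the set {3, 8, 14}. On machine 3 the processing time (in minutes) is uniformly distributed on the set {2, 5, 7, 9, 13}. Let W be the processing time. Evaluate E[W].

649/90

E[W | machine 1] = (3+7+11)/3 = 7.
E[W | machine 2] = (3+8+14)/3 = 25/3.
E[W | machine 3] = (2+5+7+9+13)/5 = 36/5.
By the law of total expectation,
E[W] = (5/12)·(7) + (1/12)·(25/3) + (1/2)·(36/5) = 649/90.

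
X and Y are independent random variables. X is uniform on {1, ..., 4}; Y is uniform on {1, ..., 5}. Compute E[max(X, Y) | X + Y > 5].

43/10

Outcomes with X + Y > 5: (1,5), (2,4), (2,5), (3,3), (3,4), (3,5), (4,2), (4,3), (4,4), (4,5), each with probability 1/20.
E[max(X, Y) | X + Y > 5] = (5 + 4 + 5 + 3 + 4 + 5 + 4 + 4 + 4 + 5) / 10 = 43/10.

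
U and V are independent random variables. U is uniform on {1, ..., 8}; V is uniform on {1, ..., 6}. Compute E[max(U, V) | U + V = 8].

Outcomes with U + V = 8: (2,6), (3,5), (4,4), (5,3), (6,2), (7,1), each with probability 1/48.
E[max(U, V) | U + V = 8] = (6 + 5 + 4 + 5 + 6 + 7) / 6 = 11/2.

11/2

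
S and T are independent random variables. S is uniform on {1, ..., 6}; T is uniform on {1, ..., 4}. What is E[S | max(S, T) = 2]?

5/3

P(max(S, T) = 2) = 1/8.
Summing S·P(x,y) over outcomes with max(S, T) = 2 gives 5/24.
E[S | max(S, T) = 2] = (5/24) / (1/8) = 5/3.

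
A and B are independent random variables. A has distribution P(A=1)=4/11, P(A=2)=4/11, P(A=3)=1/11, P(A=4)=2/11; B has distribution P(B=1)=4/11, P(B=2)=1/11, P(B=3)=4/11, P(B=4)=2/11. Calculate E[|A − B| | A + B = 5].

65/33

P(A + B = 5) = 3/11.
Summing |A−B|·P(x,y) over outcomes with A + B = 5 gives 65/121.
E[|A − B| | A + B = 5] = (65/121) / (3/11) = 65/33.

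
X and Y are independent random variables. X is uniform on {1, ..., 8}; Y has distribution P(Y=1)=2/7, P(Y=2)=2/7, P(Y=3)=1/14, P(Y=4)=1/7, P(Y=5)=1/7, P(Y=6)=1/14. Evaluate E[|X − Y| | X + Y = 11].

P(X + Y = 11) = 3/56.
Summing |X−Y|·P(x,y) over outcomes with X + Y = 11 gives 1/8.
E[|X − Y| | X + Y = 11] = (1/8) / (3/56) = 7/3.

7/3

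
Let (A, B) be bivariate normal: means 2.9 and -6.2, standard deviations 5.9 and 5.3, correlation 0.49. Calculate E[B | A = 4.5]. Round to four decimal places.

E[B | A=x] = μ_B + ρ(σ_B/σ_A)(x − μ_A) for jointly normal variables.
E[B | A=4.5] = -6.2 + (0.49)·(5.3/5.9)·(4.5 − (2.9)) = -6.2 + (0.44017)·(1.6) = -5.4957.

-5.4957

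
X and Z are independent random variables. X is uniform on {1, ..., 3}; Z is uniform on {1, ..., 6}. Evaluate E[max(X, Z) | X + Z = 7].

Outcomes with X + Z = 7: (1,6), (2,5), (3,4), each with probability 1/18.
E[max(X, Z) | X + Z = 7] = (6 + 5 + 4) / 3 = 5.

5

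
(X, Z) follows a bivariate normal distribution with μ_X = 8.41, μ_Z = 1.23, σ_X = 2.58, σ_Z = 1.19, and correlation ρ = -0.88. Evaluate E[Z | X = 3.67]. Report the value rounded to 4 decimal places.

For a bivariate normal, E[Z | X=x] = μ_Z + ρ·(σ_Z/σ_X)·(x − μ_X).
E[Z | X=3.67] = 1.23 + (-0.88)·(1.19/2.58)·(3.67 − (8.41)) = 1.23 + (-0.40589)·(-4.74) = 3.1539.

3.1539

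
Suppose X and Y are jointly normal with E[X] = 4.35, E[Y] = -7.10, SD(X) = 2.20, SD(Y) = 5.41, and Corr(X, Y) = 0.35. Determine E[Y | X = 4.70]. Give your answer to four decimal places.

The regression of Y on X has slope ρ·σ_Y/σ_X and passes through (μ_X, μ_Y).
E[Y | X=4.70] = -7.10 + (0.35)·(5.41/2.20)·(4.70 − (4.35)) = -7.10 + (0.86068)·(0.35) = -6.7988.

-6.7988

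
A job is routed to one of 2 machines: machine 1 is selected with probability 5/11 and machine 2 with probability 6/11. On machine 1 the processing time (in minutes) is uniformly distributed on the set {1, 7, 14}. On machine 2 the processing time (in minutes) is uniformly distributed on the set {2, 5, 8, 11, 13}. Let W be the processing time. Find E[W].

E[W | machine 1] = (1+7+14)/3 = 22/3.
E[W | machine 2] = (2+5+8+11+13)/5 = 39/5.
E[W] = (5/11)·(22/3) + (6/11)·(39/5) = 1252/165.

1252/165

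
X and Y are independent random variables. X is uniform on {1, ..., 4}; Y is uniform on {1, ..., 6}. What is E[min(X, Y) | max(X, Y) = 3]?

P(max(X, Y) = 3) = 5/24.
Summing min(X,Y)·P(x,y) over outcomes with max(X, Y) = 3 gives 3/8.
E[min(X, Y) | max(X, Y) = 3] = (3/8) / (5/24) = 9/5.

9/5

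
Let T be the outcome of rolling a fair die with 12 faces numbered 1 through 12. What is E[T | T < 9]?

Given T < 9, T is equally likely to be any of {1, 2, 3, 4, 5, 6, 7, 8}.
E[T | T < 9] = (1 + 2 + 3 + 4 + 5 + 6 + 7 + 8) / 8 = 9/2.

9/2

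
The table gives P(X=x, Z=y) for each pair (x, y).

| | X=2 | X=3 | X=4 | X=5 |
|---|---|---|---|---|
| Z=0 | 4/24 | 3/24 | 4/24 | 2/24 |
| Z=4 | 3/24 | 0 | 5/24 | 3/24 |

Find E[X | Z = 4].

41/11

P(Z = 4) = 11/24.
Σ X·P over the event = 2·(3/24) + 4·(5/24) + 5·(3/24) = 41/24.
E[X | Z = 4] = (41/24) / (11/24) = 41/11.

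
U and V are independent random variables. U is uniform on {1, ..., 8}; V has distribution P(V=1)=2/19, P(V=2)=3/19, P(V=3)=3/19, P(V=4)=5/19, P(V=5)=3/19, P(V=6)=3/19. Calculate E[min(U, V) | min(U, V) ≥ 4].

P(min(U, V) ≥ 4) = 55/152.
Summing min(U,V)·P(x,y) over outcomes with min(U, V) ≥ 4 gives 253/152.
E[min(U, V) | min(U, V) ≥ 4] = (253/152) / (55/152) = 23/5.

23/5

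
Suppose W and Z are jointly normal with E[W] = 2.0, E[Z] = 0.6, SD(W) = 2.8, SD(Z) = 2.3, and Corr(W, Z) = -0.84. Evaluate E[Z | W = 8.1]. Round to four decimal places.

-3.6090

The regression of Z on W has slope ρ·σ_Z/σ_W and passes through (μ_W, μ_Z).
E[Z | W=8.1] = 0.6 + (-0.84)·(2.3/2.8)·(8.1 − (2.0)) = 0.6 + (-0.69)·(6.1) = -3.6090.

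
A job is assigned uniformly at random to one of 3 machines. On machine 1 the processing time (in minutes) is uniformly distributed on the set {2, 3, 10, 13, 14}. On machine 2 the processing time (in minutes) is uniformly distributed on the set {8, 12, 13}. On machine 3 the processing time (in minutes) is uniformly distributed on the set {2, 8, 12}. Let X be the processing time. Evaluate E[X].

E[X | machine 1] = (2+3+10+13+14)/5 = 42/5.
E[X | machine 2] = (8+12+13)/3 = 11.
E[X | machine 3] = (2+8+12)/3 = 22/3.
By the law of total expectation,
E[X] = (1/3)·(42/5) + (1/3)·(11) + (1/3)·(22/3) = 401/45.

401/45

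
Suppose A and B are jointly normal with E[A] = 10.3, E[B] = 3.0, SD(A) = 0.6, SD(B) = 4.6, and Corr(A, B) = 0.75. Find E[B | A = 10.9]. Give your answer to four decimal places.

6.4500

The regression of B on A has slope ρ·σ_B/σ_A and passes through (μ_A, μ_B).
E[B | A=10.9] = 3.0 + (0.75)·(4.6/0.6)·(10.9 − (10.3)) = 3.0 + (5.75)·(0.6) = 6.4500.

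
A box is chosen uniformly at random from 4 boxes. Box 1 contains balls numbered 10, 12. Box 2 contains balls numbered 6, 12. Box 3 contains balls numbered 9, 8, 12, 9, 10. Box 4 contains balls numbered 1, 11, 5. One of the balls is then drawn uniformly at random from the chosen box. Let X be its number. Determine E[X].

529/60

E[X | box 1] = (10+12)/2 = 11.
E[X | box 2] = (6+12)/2 = 9.
E[X | box 3] = (9+8+12+9+10)/5 = 48/5.
E[X | box 4] = (1+11+5)/3 = 17/3.
E[X] = (1/4)·(11) + (1/4)·(9) + (1/4)·(48/5) + (1/4)·(17/3) = 529/60.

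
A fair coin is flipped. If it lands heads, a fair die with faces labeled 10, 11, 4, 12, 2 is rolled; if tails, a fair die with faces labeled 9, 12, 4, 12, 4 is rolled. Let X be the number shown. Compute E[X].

8

E[X | heads] = (10+11+4+12+2)/5 = 39/5.
E[X | tails] = (9+12+4+12+4)/5 = 41/5.
E[X] = (1/2)·(39/5) + (1/2)·(41/5) = 8.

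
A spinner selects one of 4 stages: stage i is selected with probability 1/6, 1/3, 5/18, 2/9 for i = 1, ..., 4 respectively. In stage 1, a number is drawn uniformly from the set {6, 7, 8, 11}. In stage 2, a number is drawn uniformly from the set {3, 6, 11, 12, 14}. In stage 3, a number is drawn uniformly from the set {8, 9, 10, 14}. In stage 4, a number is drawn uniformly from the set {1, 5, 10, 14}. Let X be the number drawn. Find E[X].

3209/360

E[X | stage 1] = (6+7+8+11)/4 = 8.
E[X | stage 2] = (3+6+11+12+14)/5 = 46/5.
E[X | stage 3] = (8+9+10+14)/4 = 41/4.
E[X | stage 4] = (1+5+10+14)/4 = 15/2.
By the law of total expectation,
E[X] = (1/6)·(8) + (1/3)·(46/5) + (5/18)·(41/4) + (2/9)·(15/2) = 3209/360.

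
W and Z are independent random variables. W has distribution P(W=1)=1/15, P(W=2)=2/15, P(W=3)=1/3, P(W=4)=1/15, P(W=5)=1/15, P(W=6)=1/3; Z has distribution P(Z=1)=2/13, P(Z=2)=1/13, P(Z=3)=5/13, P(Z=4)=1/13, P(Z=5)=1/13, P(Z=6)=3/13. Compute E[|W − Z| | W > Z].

112/43

P(W > Z) = 86/195.
Summing |W−Z|·P(x,y) over outcomes with W > Z gives 224/195.
E[|W − Z| | W > Z] = (224/195) / (86/195) = 112/43.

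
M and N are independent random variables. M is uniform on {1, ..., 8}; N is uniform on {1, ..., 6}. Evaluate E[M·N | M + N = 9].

Outcomes with M + N = 9: (3,6), (4,5), (5,4), (6,3), (7,2), (8,1), each with probability 1/48.
E[M·N | M + N = 9] = (18 + 20 + 20 + 18 + 14 + 8) / 6 = 49/3.

49/3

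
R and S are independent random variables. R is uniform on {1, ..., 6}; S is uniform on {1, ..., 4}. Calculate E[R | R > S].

P(R > S) = 7/12.
Summing R·P(x,y) over outcomes with R > S gives 8/3.
E[R | R > S] = (8/3) / (7/12) = 32/7.

32/7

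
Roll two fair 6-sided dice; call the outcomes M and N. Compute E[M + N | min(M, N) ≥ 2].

8

P(min(M, N) ≥ 2) = 25/36.
Summing (M+N)·P(x,y) over outcomes with min(M, N) ≥ 2 gives 50/9.
E[M + N | min(M, N) ≥ 2] = (50/9) / (25/36) = 8.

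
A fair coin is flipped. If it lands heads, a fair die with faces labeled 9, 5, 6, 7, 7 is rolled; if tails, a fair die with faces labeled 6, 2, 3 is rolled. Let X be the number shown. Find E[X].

157/30

E[X | heads] = (9+5+6+7+7)/5 = 34/5.
E[X | tails] = (6+2+3)/3 = 11/3.
By the law of total expectation,
E[X] = (1/2)·(34/5) + (1/2)·(11/3) = 157/30.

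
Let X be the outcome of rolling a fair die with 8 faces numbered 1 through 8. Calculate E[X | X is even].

5

Given X is even, X is equally likely to be any of {2, 4, 6, 8}.
E[X | X is even] = (2 + 4 + 6 + 8) / 4 = 5.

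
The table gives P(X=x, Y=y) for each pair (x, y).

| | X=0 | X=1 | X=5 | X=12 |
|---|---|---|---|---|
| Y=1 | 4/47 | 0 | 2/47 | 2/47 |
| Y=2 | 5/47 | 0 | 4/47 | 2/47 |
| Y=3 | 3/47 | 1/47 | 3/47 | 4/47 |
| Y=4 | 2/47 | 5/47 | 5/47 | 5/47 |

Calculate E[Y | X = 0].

31/14

P(X = 0) = 14/47.
Summing Y·P(X=x,Y=y) over the conditioning event gives 31/47.
E[Y | X = 0] = (31/47) / (14/47) = 31/14.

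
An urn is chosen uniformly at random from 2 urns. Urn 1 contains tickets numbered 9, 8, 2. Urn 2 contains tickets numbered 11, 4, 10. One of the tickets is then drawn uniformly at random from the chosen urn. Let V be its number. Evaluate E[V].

22/3

E[V | urn 1] = (9+8+2)/3 = 19/3.
E[V | urn 2] = (11+4+10)/3 = 25/3.
E[V] = (1/2)·(19/3) + (1/2)·(25/3) = 22/3.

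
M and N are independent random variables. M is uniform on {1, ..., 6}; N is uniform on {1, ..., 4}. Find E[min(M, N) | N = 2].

Outcomes with N = 2: (1,2), (2,2), (3,2), (4,2), (5,2), (6,2), each with probability 1/24.
E[min(M, N) | N = 2] = (1 + 2 + 2 + 2 + 2 + 2) / 6 = 11/6.

11/6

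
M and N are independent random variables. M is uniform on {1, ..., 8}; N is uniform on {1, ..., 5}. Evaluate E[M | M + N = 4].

P(M + N = 4) = 3/40.
Summing M·P(x,y) over outcomes with M + N = 4 gives 3/20.
E[M | M + N = 4] = (3/20) / (3/40) = 2.

2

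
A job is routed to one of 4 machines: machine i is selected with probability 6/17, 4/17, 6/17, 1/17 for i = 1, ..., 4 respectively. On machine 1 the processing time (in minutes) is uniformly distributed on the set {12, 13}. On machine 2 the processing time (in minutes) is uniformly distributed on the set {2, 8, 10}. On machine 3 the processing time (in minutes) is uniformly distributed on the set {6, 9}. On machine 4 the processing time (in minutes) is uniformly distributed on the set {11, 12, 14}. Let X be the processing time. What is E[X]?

E[X | machine 1] = (12+13)/2 = 25/2.
E[X | machine 2] = (2+8+10)/3 = 20/3.
E[X | machine 3] = (6+9)/2 = 15/2.
E[X | machine 4] = (11+12+14)/3 = 37/3.
By the law of total expectation,
E[X] = (6/17)·(25/2) + (4/17)·(20/3) + (6/17)·(15/2) + (1/17)·(37/3) = 159/17.

159/17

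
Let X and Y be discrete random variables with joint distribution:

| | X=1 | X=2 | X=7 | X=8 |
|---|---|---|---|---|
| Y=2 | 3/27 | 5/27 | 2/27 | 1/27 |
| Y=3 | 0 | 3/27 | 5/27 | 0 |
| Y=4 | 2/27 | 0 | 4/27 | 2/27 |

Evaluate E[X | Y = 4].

P(Y = 4) = 8/27.
Σ X·P over the event = 1·(2/27) + 7·(4/27) + 8·(2/27) = 46/27.
E[X | Y = 4] = (46/27) / (8/27) = 23/4.

23/4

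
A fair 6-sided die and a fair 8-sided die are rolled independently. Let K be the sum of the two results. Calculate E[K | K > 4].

26/3

P(K > 4) = 7/8.
E[K | K > 4] = (91/12) / (7/8) = 26/3.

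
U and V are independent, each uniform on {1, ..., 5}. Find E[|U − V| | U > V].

Outcomes with U > V: (2,1), (3,1), (3,2), (4,1), (4,2), (4,3), (5,1), (5,2), (5,3), (5,4), each with probability 1/25.
E[|U − V| | U > V] = (1 + 2 + 1 + 3 + 2 + 1 + 4 + 3 + 2 + 1) / 10 = 2.

2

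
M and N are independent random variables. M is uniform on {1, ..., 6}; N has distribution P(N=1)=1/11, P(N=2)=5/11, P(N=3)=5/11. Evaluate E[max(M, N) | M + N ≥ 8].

P(M + N ≥ 8) = 5/22.
Summing max(M,N)·P(x,y) over outcomes with M + N ≥ 8 gives 85/66.
E[max(M, N) | M + N ≥ 8] = (85/66) / (5/22) = 17/3.

17/3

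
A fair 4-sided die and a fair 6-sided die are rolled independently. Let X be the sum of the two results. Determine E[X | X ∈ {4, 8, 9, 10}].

P(X ∈ {4, 8, 9, 10}) = 3/8.
Σ over the event: 4·1/8 + 8·1/8 + 9·1/12 + 10·1/24 = 8/3.
E[X | X ∈ {4, 8, 9, 10}] = (8/3) / (3/8) = 64/9.

64/9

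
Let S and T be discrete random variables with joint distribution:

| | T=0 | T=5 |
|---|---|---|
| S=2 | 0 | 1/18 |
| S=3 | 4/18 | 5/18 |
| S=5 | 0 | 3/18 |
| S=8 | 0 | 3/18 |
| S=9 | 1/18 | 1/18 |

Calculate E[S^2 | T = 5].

P(T = 5) = 13/18.
Summing S^2·P(S=x,T=y) over the conditioning event gives 397/18.
E[S^2 | T = 5] = (397/18) / (13/18) = 397/13.

397/13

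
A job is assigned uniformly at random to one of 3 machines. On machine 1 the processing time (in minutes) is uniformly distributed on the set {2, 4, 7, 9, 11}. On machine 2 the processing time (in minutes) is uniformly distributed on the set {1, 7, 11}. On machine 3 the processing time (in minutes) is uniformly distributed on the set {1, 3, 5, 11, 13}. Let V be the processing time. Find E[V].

E[V | machine 1] = (2+4+7+9+11)/5 = 33/5.
E[V | machine 2] = (1+7+11)/3 = 19/3.
E[V | machine 3] = (1+3+5+11+13)/5 = 33/5.
By the law of total expectation,
E[V] = (1/3)·(33/5) + (1/3)·(19/3) + (1/3)·(33/5) = 293/45.

293/45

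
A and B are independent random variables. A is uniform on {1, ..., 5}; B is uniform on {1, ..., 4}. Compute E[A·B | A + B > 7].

17

P(A + B > 7) = 3/20.
Summing AB·P(x,y) over outcomes with A + B > 7 gives 51/20.
E[A·B | A + B > 7] = (51/20) / (3/20) = 17.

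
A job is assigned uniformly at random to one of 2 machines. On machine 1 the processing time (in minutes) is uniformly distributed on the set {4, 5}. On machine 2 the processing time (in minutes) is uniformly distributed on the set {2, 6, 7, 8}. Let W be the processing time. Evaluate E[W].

E[W | machine 1] = (4+5)/2 = 9/2.
E[W | machine 2] = (2+6+7+8)/4 = 23/4.
By the law of total expectation,
E[W] = (1/2)·(9/2) + (1/2)·(23/4) = 41/8.

41/8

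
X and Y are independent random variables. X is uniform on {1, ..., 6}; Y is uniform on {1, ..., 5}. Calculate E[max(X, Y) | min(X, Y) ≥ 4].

31/6

P(min(X, Y) ≥ 4) = 1/5.
Summing max(X,Y)·P(x,y) over outcomes with min(X, Y) ≥ 4 gives 31/30.
E[max(X, Y) | min(X, Y) ≥ 4] = (31/30) / (1/5) = 31/6.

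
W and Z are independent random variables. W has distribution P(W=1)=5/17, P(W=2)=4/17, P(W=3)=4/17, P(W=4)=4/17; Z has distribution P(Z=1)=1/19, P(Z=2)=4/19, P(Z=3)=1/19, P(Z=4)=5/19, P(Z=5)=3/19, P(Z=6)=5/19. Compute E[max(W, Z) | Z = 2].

P(Z = 2) = 4/19.
Summing max(W,Z)·P(x,y) over outcomes with Z = 2 gives 184/323.
E[max(W, Z) | Z = 2] = (184/323) / (4/19) = 46/17.

46/17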